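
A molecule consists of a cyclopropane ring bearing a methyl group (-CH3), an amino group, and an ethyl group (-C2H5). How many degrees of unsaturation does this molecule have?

1

Atom tally by fragment:
  cyclopropane ring core → C:3 H:6
  (− 3 ring H displaced by substituents)
  + CH3 → C:1 H:3
  + NH2 → N:1 H:2
  + C2H5 → C:2 H:5
Element totals:
  C: 6
  H: 13
  N: 1
Molecular formula: C6H13N.
DoU = (2C + 2 + N − H − X) / 2 = (2·6 + 2 + 1 − 13 − 0) / 2 = 1.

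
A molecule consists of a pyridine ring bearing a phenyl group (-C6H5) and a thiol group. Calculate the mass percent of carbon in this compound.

70.55%

Atom tally by fragment:
  pyridine ring core → C:5 H:5 N:1
  (− 2 ring H displaced by substituents)
  + C6H5 → C:6 H:5
  + SH → S:1 H:1
Element totals:
  C: 11
  H: 9
  N: 1
  S: 1
Molecular formula: C11H9NS.
Molar mass = 187.260 g/mol.
Mass from C: 11 × 12.011 = 132.121 g/mol.
%C = 132.121 / 187.260 × 100 = 70.55%.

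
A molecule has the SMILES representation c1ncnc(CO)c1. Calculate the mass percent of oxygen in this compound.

14.53%

Atom tally by fragment:
  pyrimidine ring core → C:4 H:4 N:2
  (− 1 ring H displaced by substituents)
  + CH2OH → C:1 H:3 O:1
Element totals:
  C: 5
  H: 6
  N: 2
  O: 1
Molecular formula: C5H6N2O.
Molar mass = 110.116 g/mol.
Mass from O: 1 × 15.999 = 15.999 g/mol.
%O = 15.999 / 110.116 × 100 = 14.53%.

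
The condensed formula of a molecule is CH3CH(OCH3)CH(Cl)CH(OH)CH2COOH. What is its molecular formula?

C7H13ClO4

Atom tally by fragment:
  CH3 → C:1 H:3
  CH(OCH3) → C:2 H:4 O:1
  CH(Cl) → C:1 H:1 Cl:1
  CH(OH) → C:1 H:2 O:1
  CH2COOH → C:2 H:3 O:2
Element totals:
  C: 7
  H: 13
  Cl: 1
  O: 4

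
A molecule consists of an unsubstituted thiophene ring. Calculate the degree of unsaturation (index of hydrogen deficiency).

Atom tally by fragment:
  thiophene ring core → C:4 H:4 S:1
Element totals:
  C: 4
  H: 4
  S: 1
Molecular formula: C4H4S.
DoU = (2C + 2 + N − H − X) / 2 = (2·4 + 2 + 0 − 4 − 0) / 2 = 3.

3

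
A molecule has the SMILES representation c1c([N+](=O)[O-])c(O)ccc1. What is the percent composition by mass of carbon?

51.81%

Atom tally by fragment:
  benzene ring core → C:6 H:6
  (− 2 ring H displaced by substituents)
  + NO2 → N:1 O:2
  + OH → O:1 H:1
Element totals:
  C: 6
  H: 5
  N: 1
  O: 3
Molecular formula: C6H5NO3.
Molar mass = 139.110 g/mol.
Mass from C: 6 × 12.011 = 72.066 g/mol.
%C = 72.066 / 139.110 × 100 = 51.81%.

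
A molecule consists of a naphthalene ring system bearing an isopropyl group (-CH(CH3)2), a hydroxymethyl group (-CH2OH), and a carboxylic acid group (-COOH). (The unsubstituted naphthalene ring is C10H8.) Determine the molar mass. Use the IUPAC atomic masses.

Atom tally by fragment:
  naphthalene ring system core → C:10 H:8
  (− 3 ring H displaced by substituents)
  + CH(CH3)2 → C:3 H:7
  + CH2OH → C:1 H:3 O:1
  + COOH → C:1 H:1 O:2
Element totals:
  C: 15
  H: 16
  O: 3
Molecular formula: C15H16O3.
  M = 15(12.011) + 16(1.008) + 3(15.999)
    = 180.165 + 16.128 + 47.997 = 244.290

244.29 g/mol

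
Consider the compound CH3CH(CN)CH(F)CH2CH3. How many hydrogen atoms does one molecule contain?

Atom tally by fragment:
  CH3 → C:1 H:3
  CH(CN) → C:2 H:1 N:1
  CH(F) → C:1 H:1 F:1
  CH2 → C:1 H:2
  CH3 → C:1 H:3
Element totals:
  C: 6
  H: 10
  F: 1
  N: 1

10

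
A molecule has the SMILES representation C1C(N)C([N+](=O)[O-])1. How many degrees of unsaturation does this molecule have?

2

Atom tally by fragment:
  cyclopropane ring core → C:3 H:6
  (− 2 ring H displaced by substituents)
  + NH2 → N:1 H:2
  + NO2 → N:1 O:2
Element totals:
  C: 3
  H: 6
  N: 2
  O: 2
Molecular formula: C3H6N2O2.
DoU = (2C + 2 + N − H − X) / 2 = (2·3 + 2 + 2 − 6 − 0) / 2 = 2.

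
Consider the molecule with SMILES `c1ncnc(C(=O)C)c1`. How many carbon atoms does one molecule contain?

6

Atom tally by fragment:
  pyrimidine ring core → C:4 H:4 N:2
  (− 1 ring H displaced by substituents)
  + COCH3 → C:2 H:3 O:1
Element totals:
  C: 6
  H: 6
  N: 2
  O: 1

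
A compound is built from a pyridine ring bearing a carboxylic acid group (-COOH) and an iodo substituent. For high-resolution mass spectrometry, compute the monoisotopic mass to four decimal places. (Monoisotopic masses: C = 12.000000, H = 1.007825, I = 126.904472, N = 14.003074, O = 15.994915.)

Atom tally by fragment:
  pyridine ring core → C:5 H:5 N:1
  (− 2 ring H displaced by substituents)
  + COOH → C:1 H:1 O:2
  + I → I:1
Element totals:
  C: 6
  H: 4
  I: 1
  N: 1
  O: 2
Molecular formula: C6H4INO2.
  M = 6(12.0) + 4(1.007825) + 126.904472 + 14.003074 + 2(15.994915)
    = 72.000000 + 4.031300 + 126.904472 + 14.003074 + 31.989830 = 248.928676

248.9287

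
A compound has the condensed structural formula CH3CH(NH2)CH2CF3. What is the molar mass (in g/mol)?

Atom tally by fragment:
  CH3 → C:1 H:3
  CH(NH2) → C:1 H:3 N:1
  CH2CF3 → C:2 H:2 F:3
Element totals:
  C: 4
  H: 8
  F: 3
  N: 1
Molecular formula: C4H8F3N.
  M = 4(12.011) + 8(1.008) + 3(18.998) + 14.007
    = 48.044 + 8.064 + 56.994 + 14.007 = 127.109

127.11 g/mol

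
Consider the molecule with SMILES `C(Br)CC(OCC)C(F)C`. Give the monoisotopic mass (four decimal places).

Atom tally by fragment:
  BrCH2 → C:1 H:2 Br:1
  CH2 → C:1 H:2
  CH(OC2H5) → C:3 H:6 O:1
  CH(F) → C:1 H:1 F:1
  CH3 → C:1 H:3
Element totals:
  C: 7
  H: 14
  Br: 1
  F: 1
  O: 1
Molecular formula: C7H14BrFO.
  M = 7(12.0) + 14(1.007825) + 78.918338 + 18.998403 + 15.994915
    = 84.000000 + 14.109550 + 78.918338 + 18.998403 + 15.994915 = 212.021206

212.0212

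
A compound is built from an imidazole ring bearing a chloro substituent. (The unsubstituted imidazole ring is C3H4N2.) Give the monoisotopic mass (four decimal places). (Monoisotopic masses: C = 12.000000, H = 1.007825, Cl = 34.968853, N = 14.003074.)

101.9985

Atom tally by fragment:
  imidazole ring core → C:3 H:4 N:2
  (− 1 ring H displaced by substituents)
  + Cl → Cl:1
Element totals:
  C: 3
  H: 3
  Cl: 1
  N: 2
Molecular formula: C3H3ClN2.
  M = 3(12.0) + 3(1.007825) + 34.968853 + 2(14.003074)
    = 36.000000 + 3.023475 + 34.968853 + 28.006148 = 101.998476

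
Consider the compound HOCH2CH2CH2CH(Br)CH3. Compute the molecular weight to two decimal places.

Atom tally by fragment:
  HOCH2CH2 → C:2 H:5 O:1
  CH2 → C:1 H:2
  CH(Br) → C:1 H:1 Br:1
  CH3 → C:1 H:3
Element totals:
  C: 5
  H: 11
  Br: 1
  O: 1
Molecular formula: C5H11BrO.
  M = 5(12.011) + 11(1.008) + 79.904 + 15.999
    = 60.055 + 11.088 + 79.904 + 15.999 = 167.046

167.05 g/mol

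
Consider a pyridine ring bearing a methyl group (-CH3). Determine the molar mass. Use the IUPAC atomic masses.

93.13 g/mol

Atom tally by fragment:
  pyridine ring core → C:5 H:5 N:1
  (− 1 ring H displaced by substituents)
  + CH3 → C:1 H:3
Element totals:
  C: 6
  H: 7
  N: 1
Molecular formula: C6H7N.
  M = 6(12.011) + 7(1.008) + 14.007
    = 72.066 + 7.056 + 14.007 = 93.129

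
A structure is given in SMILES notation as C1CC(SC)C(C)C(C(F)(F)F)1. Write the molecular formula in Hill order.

C8H13F3S

Atom tally by fragment:
  cyclopentane ring core → C:5 H:10
  (− 3 ring H displaced by substituents)
  + SCH3 → C:1 H:3 S:1
  + CH3 → C:1 H:3
  + CF3 → C:1 F:3
Element totals:
  C: 8
  H: 13
  F: 3
  S: 1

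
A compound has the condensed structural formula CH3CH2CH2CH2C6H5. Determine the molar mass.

134.22 g/mol

Atom tally by fragment:
  CH3 → C:1 H:3
  CH2 → C:1 H:2
  CH2 → C:1 H:2
  CH2C6H5 → C:7 H:7
Element totals:
  C: 10
  H: 14
Molecular formula: C10H14.
  M = 10(12.011) + 14(1.008)
    = 120.110 + 14.112 = 134.222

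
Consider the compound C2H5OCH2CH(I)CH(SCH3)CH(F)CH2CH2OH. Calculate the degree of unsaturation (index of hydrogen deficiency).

0

Atom tally by fragment:
  C2H5OCH2 → C:3 H:7 O:1
  CH(I) → C:1 H:1 I:1
  CH(SCH3) → C:2 H:4 S:1
  CH(F) → C:1 H:1 F:1
  CH2CH2OH → C:2 H:5 O:1
Element totals:
  C: 9
  H: 18
  F: 1
  I: 1
  O: 2
  S: 1
Molecular formula: C9H18FIO2S.
DoU = (2C + 2 + N − H − X) / 2 = (2·9 + 2 + 0 − 18 − 2) / 2 = 0.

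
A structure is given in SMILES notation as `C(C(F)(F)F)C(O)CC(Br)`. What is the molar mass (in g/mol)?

Atom tally by fragment:
  F3CCH2 → C:2 H:2 F:3
  CH(OH) → C:1 H:2 O:1
  CH2 → C:1 H:2
  CH2Br → C:1 H:2 Br:1
Element totals:
  C: 5
  H: 8
  Br: 1
  F: 3
  O: 1
Molecular formula: C5H8BrF3O.
  M = 5(12.011) + 8(1.008) + 79.904 + 3(18.998) + 15.999
    = 60.055 + 8.064 + 79.904 + 56.994 + 15.999 = 221.016

221.02 g/mol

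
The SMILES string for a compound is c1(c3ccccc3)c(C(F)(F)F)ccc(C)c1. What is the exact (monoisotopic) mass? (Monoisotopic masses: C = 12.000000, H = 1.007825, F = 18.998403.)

Atom tally by fragment:
  benzene ring core → C:6 H:6
  (− 3 ring H displaced by substituents)
  + C6H5 → C:6 H:5
  + CF3 → C:1 F:3
  + CH3 → C:1 H:3
Element totals:
  C: 14
  H: 11
  F: 3
Molecular formula: C14H11F3.
  M = 14(12.0) + 11(1.007825) + 3(18.998403)
    = 168.000000 + 11.086075 + 56.995209 = 236.081284

236.0813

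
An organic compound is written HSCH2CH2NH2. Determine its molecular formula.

Atom tally by fragment:
  HSCH2 → C:1 H:3 S:1
  CH2NH2 → C:1 H:4 N:1
Element totals:
  C: 2
  H: 7
  N: 1
  S: 1

C2H7NS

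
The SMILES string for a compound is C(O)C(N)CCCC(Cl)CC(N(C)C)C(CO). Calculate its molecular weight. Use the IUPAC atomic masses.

Atom tally by fragment:
  HOCH2 → C:1 H:3 O:1
  CH(NH2) → C:1 H:3 N:1
  CH2 → C:1 H:2
  CH2 → C:1 H:2
  CH2 → C:1 H:2
  CH(Cl) → C:1 H:1 Cl:1
  CH2 → C:1 H:2
  CH(N(CH3)2) → C:3 H:7 N:1
  CH2CH2OH → C:2 H:5 O:1
Element totals:
  C: 12
  H: 27
  Cl: 1
  N: 2
  O: 2
Molecular formula: C12H27ClN2O2.
  M = 12(12.011) + 27(1.008) + 35.45 + 2(14.007) + 2(15.999)
    = 144.132 + 27.216 + 35.450 + 28.014 + 31.998 = 266.810

266.81 g/mol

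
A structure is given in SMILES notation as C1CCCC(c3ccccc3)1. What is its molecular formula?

C11H14

Atom tally by fragment:
  cyclopentane ring core → C:5 H:10
  (− 1 ring H displaced by substituents)
  + C6H5 → C:6 H:5
Element totals:
  C: 11
  H: 14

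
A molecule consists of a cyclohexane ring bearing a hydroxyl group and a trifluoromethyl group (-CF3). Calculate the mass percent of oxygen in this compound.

Atom tally by fragment:
  cyclohexane ring core → C:6 H:12
  (− 2 ring H displaced by substituents)
  + OH → O:1 H:1
  + CF3 → C:1 F:3
Element totals:
  C: 7
  H: 11
  F: 3
  O: 1
Molecular formula: C7H11F3O.
Molar mass = 168.158 g/mol.
Mass from O: 1 × 15.999 = 15.999 g/mol.
%O = 15.999 / 168.158 × 100 = 9.51%.

9.51%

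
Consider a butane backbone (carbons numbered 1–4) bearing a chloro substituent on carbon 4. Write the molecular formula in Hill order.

Atom tally by fragment:
  CH3 → C:1 H:3
  CH2 → C:1 H:2
  CH2 → C:1 H:2
  CH2Cl → C:1 H:2 Cl:1
Element totals:
  C: 4
  H: 9
  Cl: 1

C4H9Cl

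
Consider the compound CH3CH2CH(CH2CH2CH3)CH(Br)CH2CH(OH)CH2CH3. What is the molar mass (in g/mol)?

Element totals:
  C: 11
  H: 23
  Br: 1
  O: 1
Molecular formula: C11H23BrO.
  M = 11(12.011) + 23(1.008) + 79.904 + 15.999
    = 132.121 + 23.184 + 79.904 + 15.999 = 251.208

251.21 g/mol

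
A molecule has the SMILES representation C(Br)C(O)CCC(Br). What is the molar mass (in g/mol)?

245.94 g/mol

Atom tally by fragment:
  BrCH2 → C:1 H:2 Br:1
  CH(OH) → C:1 H:2 O:1
  CH2 → C:1 H:2
  CH2 → C:1 H:2
  CH2Br → C:1 H:2 Br:1
Element totals:
  C: 5
  H: 10
  Br: 2
  O: 1
Molecular formula: C5H10Br2O.
  M = 5(12.011) + 10(1.008) + 2(79.904) + 15.999
    = 60.055 + 10.080 + 159.808 + 15.999 = 245.942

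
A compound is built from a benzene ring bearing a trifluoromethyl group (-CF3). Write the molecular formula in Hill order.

Atom tally by fragment:
  benzene ring core → C:6 H:6
  (− 1 ring H displaced by substituents)
  + CF3 → C:1 F:3
Element totals:
  C: 7
  H: 5
  F: 3

C7H5F3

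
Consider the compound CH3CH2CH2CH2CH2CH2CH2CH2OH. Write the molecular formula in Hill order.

Atom tally by fragment:
  CH3 → C:1 H:3
  CH2 → C:1 H:2
  CH2 → C:1 H:2
  CH2 → C:1 H:2
  CH2 → C:1 H:2
  CH2 → C:1 H:2
  CH2 → C:1 H:2
  CH2OH → C:1 H:3 O:1
Element totals:
  C: 8
  H: 18
  O: 1

C8H18O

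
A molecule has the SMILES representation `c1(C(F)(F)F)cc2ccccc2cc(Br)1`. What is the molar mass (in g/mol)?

Atom tally by fragment:
  naphthalene ring system core → C:10 H:8
  (− 2 ring H displaced by substituents)
  + CF3 → C:1 F:3
  + Br → Br:1
Element totals:
  C: 11
  H: 6
  Br: 1
  F: 3
Molecular formula: C11H6BrF3.
  M = 11(12.011) + 6(1.008) + 79.904 + 3(18.998)
    = 132.121 + 6.048 + 79.904 + 56.994 = 275.067

275.07 g/mol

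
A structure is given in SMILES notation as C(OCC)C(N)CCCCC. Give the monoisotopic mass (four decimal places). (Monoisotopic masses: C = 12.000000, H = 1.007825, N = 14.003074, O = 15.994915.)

Atom tally by fragment:
  C2H5OCH2 → C:3 H:7 O:1
  CH(NH2) → C:1 H:3 N:1
  CH2 → C:1 H:2
  CH2 → C:1 H:2
  CH2 → C:1 H:2
  CH2 → C:1 H:2
  CH3 → C:1 H:3
Element totals:
  C: 9
  H: 21
  N: 1
  O: 1
Molecular formula: C9H21NO.
  M = 9(12.0) + 21(1.007825) + 14.003074 + 15.994915
    = 108.000000 + 21.164325 + 14.003074 + 15.994915 = 159.162314

159.1623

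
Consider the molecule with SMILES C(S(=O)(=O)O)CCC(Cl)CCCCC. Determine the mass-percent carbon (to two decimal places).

44.53%

Atom tally by fragment:
  HO3SCH2 → C:1 H:3 S:1 O:3
  CH2 → C:1 H:2
  CH2 → C:1 H:2
  CH(Cl) → C:1 H:1 Cl:1
  CH2 → C:1 H:2
  CH2 → C:1 H:2
  CH2 → C:1 H:2
  CH2 → C:1 H:2
  CH3 → C:1 H:3
Element totals:
  C: 9
  H: 19
  Cl: 1
  O: 3
  S: 1
Molecular formula: C9H19ClO3S.
Molar mass = 242.758 g/mol.
Mass from C: 9 × 12.011 = 108.099 g/mol.
%C = 108.099 / 242.758 × 100 = 44.53%.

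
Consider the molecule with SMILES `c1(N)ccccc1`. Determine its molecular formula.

Atom tally by fragment:
  benzene ring core → C:6 H:6
  (− 1 ring H displaced by substituents)
  + NH2 → N:1 H:2
Element totals:
  C: 6
  H: 7
  N: 1

C6H7N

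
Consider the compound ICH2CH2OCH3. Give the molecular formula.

C3H7IO

Element totals:
  C: 3
  H: 7
  I: 1
  O: 1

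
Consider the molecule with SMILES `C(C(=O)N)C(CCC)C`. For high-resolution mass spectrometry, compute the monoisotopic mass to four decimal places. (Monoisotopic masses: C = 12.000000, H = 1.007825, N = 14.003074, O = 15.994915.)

129.1154

Atom tally by fragment:
  H2NOCCH2 → C:2 H:4 O:1 N:1
  CH(CH2CH2CH3) → C:4 H:8
  CH3 → C:1 H:3
Element totals:
  C: 7
  H: 15
  N: 1
  O: 1
Molecular formula: C7H15NO.
  M = 7(12.0) + 15(1.007825) + 14.003074 + 15.994915
    = 84.000000 + 15.117375 + 14.003074 + 15.994915 = 129.115364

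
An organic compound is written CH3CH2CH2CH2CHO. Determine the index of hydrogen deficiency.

Element totals:
  C: 5
  H: 10
  O: 1
Molecular formula: C5H10O.
DoU = (2C + 2 + N − H − X) / 2 = (2·5 + 2 + 0 − 10 − 0) / 2 = 1.

1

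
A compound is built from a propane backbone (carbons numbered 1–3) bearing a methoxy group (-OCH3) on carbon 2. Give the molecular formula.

Atom tally by fragment:
  CH3 → C:1 H:3
  CH(OCH3) → C:2 H:4 O:1
  CH3 → C:1 H:3
Element totals:
  C: 4
  H: 10
  O: 1

C4H10O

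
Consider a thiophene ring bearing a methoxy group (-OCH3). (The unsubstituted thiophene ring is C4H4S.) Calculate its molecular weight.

114.16 g/mol

Atom tally by fragment:
  thiophene ring core → C:4 H:4 S:1
  (− 1 ring H displaced by substituents)
  + OCH3 → C:1 H:3 O:1
Element totals:
  C: 5
  H: 6
  O: 1
  S: 1
Molecular formula: C5H6OS.
  M = 5(12.011) + 6(1.008) + 15.999 + 32.06
    = 60.055 + 6.048 + 15.999 + 32.060 = 114.162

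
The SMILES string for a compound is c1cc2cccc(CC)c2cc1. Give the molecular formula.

Atom tally by fragment:
  naphthalene ring system core → C:10 H:8
  (− 1 ring H displaced by substituents)
  + C2H5 → C:2 H:5
Element totals:
  C: 12
  H: 12

C12H12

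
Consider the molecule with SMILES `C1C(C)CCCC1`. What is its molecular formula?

Atom tally by fragment:
  cyclohexane ring core → C:6 H:12
  (− 1 ring H displaced by substituents)
  + CH3 → C:1 H:3
Element totals:
  C: 7
  H: 14

C7H14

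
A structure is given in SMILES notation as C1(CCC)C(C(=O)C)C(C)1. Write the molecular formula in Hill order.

Atom tally by fragment:
  cyclopropane ring core → C:3 H:6
  (− 3 ring H displaced by substituents)
  + CH2CH2CH3 → C:3 H:7
  + COCH3 → C:2 H:3 O:1
  + CH3 → C:1 H:3
Element totals:
  C: 9
  H: 16
  O: 1

C9H16O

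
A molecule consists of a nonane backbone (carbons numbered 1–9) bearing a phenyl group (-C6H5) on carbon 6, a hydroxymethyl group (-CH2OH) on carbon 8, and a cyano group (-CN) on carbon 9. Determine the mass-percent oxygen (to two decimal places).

Atom tally by fragment:
  CH3 → C:1 H:3
  CH2 → C:1 H:2
  CH2 → C:1 H:2
  CH2 → C:1 H:2
  CH2 → C:1 H:2
  CH(C6H5) → C:7 H:6
  CH2 → C:1 H:2
  CH(CH2OH) → C:2 H:4 O:1
  CH2CN → C:2 H:2 N:1
Element totals:
  C: 17
  H: 25
  N: 1
  O: 1
Molecular formula: C17H25NO.
Molar mass = 259.393 g/mol.
Mass from O: 1 × 15.999 = 15.999 g/mol.
%O = 15.999 / 259.393 × 100 = 6.17%.

6.17%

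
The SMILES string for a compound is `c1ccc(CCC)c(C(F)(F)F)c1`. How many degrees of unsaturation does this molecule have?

4

Atom tally by fragment:
  benzene ring core → C:6 H:6
  (− 2 ring H displaced by substituents)
  + CH2CH2CH3 → C:3 H:7
  + CF3 → C:1 F:3
Element totals:
  C: 10
  H: 11
  F: 3
Molecular formula: C10H11F3.
DoU = (2C + 2 + N − H − X) / 2 = (2·10 + 2 + 0 − 11 − 3) / 2 = 4.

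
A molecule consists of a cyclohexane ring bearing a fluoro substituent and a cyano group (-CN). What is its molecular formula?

C7H10FN

Atom tally by fragment:
  cyclohexane ring core → C:6 H:12
  (− 2 ring H displaced by substituents)
  + F → F:1
  + CN → C:1 N:1
Element totals:
  C: 7
  H: 10
  F: 1
  N: 1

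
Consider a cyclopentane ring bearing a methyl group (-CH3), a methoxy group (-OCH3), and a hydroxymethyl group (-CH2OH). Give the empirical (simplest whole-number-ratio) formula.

C4H8O

Atom tally by fragment:
  cyclopentane ring core → C:5 H:10
  (− 3 ring H displaced by substituents)
  + CH3 → C:1 H:3
  + OCH3 → C:1 H:3 O:1
  + CH2OH → C:1 H:3 O:1
Element totals:
  C: 8
  H: 16
  O: 2
Molecular formula: C8H16O2.
gcd of subscripts = 2; dividing each by 2:
  C: 8/2 = 4
  H: 16/2 = 8
  O: 2/2 = 1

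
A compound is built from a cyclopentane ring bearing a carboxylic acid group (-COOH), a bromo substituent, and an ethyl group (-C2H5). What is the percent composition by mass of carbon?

Atom tally by fragment:
  cyclopentane ring core → C:5 H:10
  (− 3 ring H displaced by substituents)
  + COOH → C:1 H:1 O:2
  + Br → Br:1
  + C2H5 → C:2 H:5
Element totals:
  C: 8
  H: 13
  Br: 1
  O: 2
Molecular formula: C8H13BrO2.
Molar mass = 221.094 g/mol.
Mass from C: 8 × 12.011 = 96.088 g/mol.
%C = 96.088 / 221.094 × 100 = 43.46%.

43.46%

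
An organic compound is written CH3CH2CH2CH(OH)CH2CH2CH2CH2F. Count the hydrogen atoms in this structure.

Atom tally by fragment:
  CH3 → C:1 H:3
  CH2 → C:1 H:2
  CH2 → C:1 H:2
  CH(OH) → C:1 H:2 O:1
  CH2 → C:1 H:2
  CH2 → C:1 H:2
  CH2 → C:1 H:2
  CH2F → C:1 H:2 F:1
Element totals:
  C: 8
  H: 17
  F: 1
  O: 1

17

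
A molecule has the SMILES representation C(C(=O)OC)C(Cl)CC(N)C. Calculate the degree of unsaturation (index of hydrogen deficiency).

1

Atom tally by fragment:
  CH3OOCCH2 → C:3 H:5 O:2
  CH(Cl) → C:1 H:1 Cl:1
  CH2 → C:1 H:2
  CH(NH2) → C:1 H:3 N:1
  CH3 → C:1 H:3
Element totals:
  C: 7
  H: 14
  Cl: 1
  N: 1
  O: 2
Molecular formula: C7H14ClNO2.
DoU = (2C + 2 + N − H − X) / 2 = (2·7 + 2 + 1 − 14 − 1) / 2 = 1.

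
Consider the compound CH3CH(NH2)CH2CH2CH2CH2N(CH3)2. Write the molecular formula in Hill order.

C8H20N2

Atom tally by fragment:
  CH3 → C:1 H:3
  CH(NH2) → C:1 H:3 N:1
  CH2 → C:1 H:2
  CH2 → C:1 H:2
  CH2 → C:1 H:2
  CH2N(CH3)2 → C:3 H:8 N:1
Element totals:
  C: 8
  H: 20
  N: 2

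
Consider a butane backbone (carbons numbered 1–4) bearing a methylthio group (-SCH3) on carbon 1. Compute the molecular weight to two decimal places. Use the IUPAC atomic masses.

Atom tally by fragment:
  CH3SCH2 → C:2 H:5 S:1
  CH2 → C:1 H:2
  CH2 → C:1 H:2
  CH3 → C:1 H:3
Element totals:
  C: 5
  H: 12
  S: 1
Molecular formula: C5H12S.
  M = 5(12.011) + 12(1.008) + 32.06
    = 60.055 + 12.096 + 32.060 = 104.211

104.21 g/mol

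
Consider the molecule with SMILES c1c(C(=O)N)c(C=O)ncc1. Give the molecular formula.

Atom tally by fragment:
  pyridine ring core → C:5 H:5 N:1
  (− 2 ring H displaced by substituents)
  + CONH2 → C:1 H:2 O:1 N:1
  + CHO → C:1 H:1 O:1
Element totals:
  C: 7
  H: 6
  N: 2
  O: 2

C7H6N2O2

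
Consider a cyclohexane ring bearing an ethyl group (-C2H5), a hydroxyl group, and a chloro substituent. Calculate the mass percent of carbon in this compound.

Atom tally by fragment:
  cyclohexane ring core → C:6 H:12
  (− 3 ring H displaced by substituents)
  + C2H5 → C:2 H:5
  + OH → O:1 H:1
  + Cl → Cl:1
Element totals:
  C: 8
  H: 15
  Cl: 1
  O: 1
Molecular formula: C8H15ClO.
Molar mass = 162.657 g/mol.
Mass from C: 8 × 12.011 = 96.088 g/mol.
%C = 96.088 / 162.657 × 100 = 59.07%.

59.07%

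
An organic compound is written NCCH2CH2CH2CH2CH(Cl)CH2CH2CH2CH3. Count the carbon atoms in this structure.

Atom tally by fragment:
  NCCH2 → C:2 H:2 N:1
  CH2 → C:1 H:2
  CH2 → C:1 H:2
  CH2 → C:1 H:2
  CH(Cl) → C:1 H:1 Cl:1
  CH2 → C:1 H:2
  CH2 → C:1 H:2
  CH2 → C:1 H:2
  CH3 → C:1 H:3
Element totals:
  C: 10
  H: 18
  Cl: 1
  N: 1

10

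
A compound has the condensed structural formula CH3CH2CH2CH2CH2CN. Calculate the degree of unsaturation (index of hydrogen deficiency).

2

Element totals:
  C: 6
  H: 11
  N: 1
Molecular formula: C6H11N.
DoU = (2C + 2 + N − H − X) / 2 = (2·6 + 2 + 1 − 11 − 0) / 2 = 2.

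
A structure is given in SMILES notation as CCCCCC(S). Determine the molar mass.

118.24 g/mol

Atom tally by fragment:
  CH3 → C:1 H:3
  CH2 → C:1 H:2
  CH2 → C:1 H:2
  CH2 → C:1 H:2
  CH2 → C:1 H:2
  CH2SH → C:1 H:3 S:1
Element totals:
  C: 6
  H: 14
  S: 1
Molecular formula: C6H14S.
  M = 6(12.011) + 14(1.008) + 32.06
    = 72.066 + 14.112 + 32.060 = 118.238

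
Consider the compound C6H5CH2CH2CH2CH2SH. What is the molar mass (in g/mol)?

Atom tally by fragment:
  C6H5CH2 → C:7 H:7
  CH2 → C:1 H:2
  CH2 → C:1 H:2
  CH2SH → C:1 H:3 S:1
Element totals:
  C: 10
  H: 14
  S: 1
Molecular formula: C10H14S.
  M = 10(12.011) + 14(1.008) + 32.06
    = 120.110 + 14.112 + 32.060 = 166.282

166.28 g/mol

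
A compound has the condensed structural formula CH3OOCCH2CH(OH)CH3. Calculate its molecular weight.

Atom tally by fragment:
  CH3OOCCH2 → C:3 H:5 O:2
  CH(OH) → C:1 H:2 O:1
  CH3 → C:1 H:3
Element totals:
  C: 5
  H: 10
  O: 3
Molecular formula: C5H10O3.
  M = 5(12.011) + 10(1.008) + 3(15.999)
    = 60.055 + 10.080 + 47.997 = 118.132

118.13 g/mol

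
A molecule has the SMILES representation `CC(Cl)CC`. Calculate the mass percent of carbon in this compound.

Atom tally by fragment:
  CH3 → C:1 H:3
  CH(Cl) → C:1 H:1 Cl:1
  CH2 → C:1 H:2
  CH3 → C:1 H:3
Element totals:
  C: 4
  H: 9
  Cl: 1
Molecular formula: C4H9Cl.
Molar mass = 92.566 g/mol.
Mass from C: 4 × 12.011 = 48.044 g/mol.
%C = 48.044 / 92.566 × 100 = 51.90%.

51.90%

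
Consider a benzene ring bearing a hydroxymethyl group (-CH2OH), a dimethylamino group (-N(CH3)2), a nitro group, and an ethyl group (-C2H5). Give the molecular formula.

C11H16N2O3

Atom tally by fragment:
  benzene ring core → C:6 H:6
  (− 4 ring H displaced by substituents)
  + CH2OH → C:1 H:3 O:1
  + N(CH3)2 → N:1 C:2 H:6
  + NO2 → N:1 O:2
  + C2H5 → C:2 H:5
Element totals:
  C: 11
  H: 16
  N: 2
  O: 3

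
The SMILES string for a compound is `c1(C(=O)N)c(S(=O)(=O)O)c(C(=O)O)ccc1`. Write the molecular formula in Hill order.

C8H7NO6S

Atom tally by fragment:
  benzene ring core → C:6 H:6
  (− 3 ring H displaced by substituents)
  + CONH2 → C:1 H:2 O:1 N:1
  + SO3H → S:1 O:3 H:1
  + COOH → C:1 H:1 O:2
Element totals:
  C: 8
  H: 7
  N: 1
  O: 6
  S: 1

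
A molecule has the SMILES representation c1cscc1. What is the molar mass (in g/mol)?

Atom tally by fragment:
  thiophene ring core → C:4 H:4 S:1
Element totals:
  C: 4
  H: 4
  S: 1
Molecular formula: C4H4S.
  M = 4(12.011) + 4(1.008) + 32.06
    = 48.044 + 4.032 + 32.060 = 84.136

84.14 g/mol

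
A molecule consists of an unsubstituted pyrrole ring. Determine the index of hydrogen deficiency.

3

Atom tally by fragment:
  pyrrole ring core → C:4 H:5 N:1
Element totals:
  C: 4
  H: 5
  N: 1
Molecular formula: C4H5N.
DoU = (2C + 2 + N − H − X) / 2 = (2·4 + 2 + 1 − 5 − 0) / 2 = 3.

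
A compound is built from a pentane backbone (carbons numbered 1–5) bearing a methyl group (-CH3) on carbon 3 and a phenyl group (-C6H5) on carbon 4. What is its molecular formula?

C12H18

Atom tally by fragment:
  CH3 → C:1 H:3
  CH2 → C:1 H:2
  CH(CH3) → C:2 H:4
  CH(C6H5) → C:7 H:6
  CH3 → C:1 H:3
Element totals:
  C: 12
  H: 18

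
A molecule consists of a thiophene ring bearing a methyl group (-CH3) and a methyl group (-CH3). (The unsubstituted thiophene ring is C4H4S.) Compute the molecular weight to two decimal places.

Atom tally by fragment:
  thiophene ring core → C:4 H:4 S:1
  (− 2 ring H displaced by substituents)
  + CH3 → C:1 H:3
  + CH3 → C:1 H:3
Element totals:
  C: 6
  H: 8
  S: 1
Molecular formula: C6H8S.
  M = 6(12.011) + 8(1.008) + 32.06
    = 72.066 + 8.064 + 32.060 = 112.190

112.19 g/mol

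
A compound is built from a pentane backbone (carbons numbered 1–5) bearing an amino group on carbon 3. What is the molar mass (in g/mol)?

Atom tally by fragment:
  CH3 → C:1 H:3
  CH2 → C:1 H:2
  CH(NH2) → C:1 H:3 N:1
  CH2 → C:1 H:2
  CH3 → C:1 H:3
Element totals:
  C: 5
  H: 13
  N: 1
Molecular formula: C5H13N.
  M = 5(12.011) + 13(1.008) + 14.007
    = 60.055 + 13.104 + 14.007 = 87.166

87.17 g/mol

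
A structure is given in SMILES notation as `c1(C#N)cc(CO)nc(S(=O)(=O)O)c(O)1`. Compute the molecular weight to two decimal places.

Atom tally by fragment:
  pyridine ring core → C:5 H:5 N:1
  (− 4 ring H displaced by substituents)
  + CN → C:1 N:1
  + CH2OH → C:1 H:3 O:1
  + SO3H → S:1 O:3 H:1
  + OH → O:1 H:1
Element totals:
  C: 7
  H: 6
  N: 2
  O: 5
  S: 1
Molecular formula: C7H6N2O5S.
  M = 7(12.011) + 6(1.008) + 2(14.007) + 5(15.999) + 32.06
    = 84.077 + 6.048 + 28.014 + 79.995 + 32.060 = 230.194

230.19 g/mol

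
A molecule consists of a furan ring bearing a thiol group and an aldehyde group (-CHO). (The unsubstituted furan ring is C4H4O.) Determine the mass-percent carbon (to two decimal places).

46.86%

Atom tally by fragment:
  furan ring core → C:4 H:4 O:1
  (− 2 ring H displaced by substituents)
  + SH → S:1 H:1
  + CHO → C:1 H:1 O:1
Element totals:
  C: 5
  H: 4
  O: 2
  S: 1
Molecular formula: C5H4O2S.
Molar mass = 128.145 g/mol.
Mass from C: 5 × 12.011 = 60.055 g/mol.
%C = 60.055 / 128.145 × 100 = 46.86%.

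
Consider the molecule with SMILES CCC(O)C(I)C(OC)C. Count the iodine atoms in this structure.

1

Atom tally by fragment:
  CH3 → C:1 H:3
  CH2 → C:1 H:2
  CH(OH) → C:1 H:2 O:1
  CH(I) → C:1 H:1 I:1
  CH(OCH3) → C:2 H:4 O:1
  CH3 → C:1 H:3
Element totals:
  C: 7
  H: 15
  I: 1
  O: 2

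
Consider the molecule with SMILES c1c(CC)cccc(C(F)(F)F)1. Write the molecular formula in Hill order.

C9H9F3

Atom tally by fragment:
  benzene ring core → C:6 H:6
  (− 2 ring H displaced by substituents)
  + C2H5 → C:2 H:5
  + CF3 → C:1 F:3
Element totals:
  C: 9
  H: 9
  F: 3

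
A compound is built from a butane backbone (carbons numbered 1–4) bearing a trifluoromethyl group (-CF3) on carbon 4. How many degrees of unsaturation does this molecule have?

0

Atom tally by fragment:
  CH3 → C:1 H:3
  CH2 → C:1 H:2
  CH2 → C:1 H:2
  CH2CF3 → C:2 H:2 F:3
Element totals:
  C: 5
  H: 9
  F: 3
Molecular formula: C5H9F3.
DoU = (2C + 2 + N − H − X) / 2 = (2·5 + 2 + 0 − 9 − 3) / 2 = 0.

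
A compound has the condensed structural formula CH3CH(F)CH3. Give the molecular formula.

Atom tally by fragment:
  CH3 → C:1 H:3
  CH(F) → C:1 H:1 F:1
  CH3 → C:1 H:3
Element totals:
  C: 3
  H: 7
  F: 1

C3H7F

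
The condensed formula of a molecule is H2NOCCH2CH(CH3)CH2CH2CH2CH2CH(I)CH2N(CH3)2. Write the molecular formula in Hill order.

C12H25IN2O

Atom tally by fragment:
  H2NOCCH2 → C:2 H:4 O:1 N:1
  CH(CH3) → C:2 H:4
  CH2 → C:1 H:2
  CH2 → C:1 H:2
  CH2 → C:1 H:2
  CH2 → C:1 H:2
  CH(I) → C:1 H:1 I:1
  CH2N(CH3)2 → C:3 H:8 N:1
Element totals:
  C: 12
  H: 25
  I: 1
  N: 2
  O: 1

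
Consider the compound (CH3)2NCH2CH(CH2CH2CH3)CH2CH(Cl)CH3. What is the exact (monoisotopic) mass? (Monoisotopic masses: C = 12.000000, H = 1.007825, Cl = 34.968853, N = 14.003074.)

191.1441

Atom tally by fragment:
  (CH3)2NCH2 → C:3 H:8 N:1
  CH(CH2CH2CH3) → C:4 H:8
  CH2 → C:1 H:2
  CH(Cl) → C:1 H:1 Cl:1
  CH3 → C:1 H:3
Element totals:
  C: 10
  H: 22
  Cl: 1
  N: 1
Molecular formula: C10H22ClN.
  M = 10(12.0) + 22(1.007825) + 34.968853 + 14.003074
    = 120.000000 + 22.172150 + 34.968853 + 14.003074 = 191.144077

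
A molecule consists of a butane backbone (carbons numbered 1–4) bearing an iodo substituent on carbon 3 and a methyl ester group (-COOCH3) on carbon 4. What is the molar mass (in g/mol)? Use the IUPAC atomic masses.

242.06 g/mol

Atom tally by fragment:
  CH3 → C:1 H:3
  CH2 → C:1 H:2
  CH(I) → C:1 H:1 I:1
  CH2COOCH3 → C:3 H:5 O:2
Element totals:
  C: 6
  H: 11
  I: 1
  O: 2
Molecular formula: C6H11IO2.
  M = 6(12.011) + 11(1.008) + 126.904 + 2(15.999)
    = 72.066 + 11.088 + 126.904 + 31.998 = 242.056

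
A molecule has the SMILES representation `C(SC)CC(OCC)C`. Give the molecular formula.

C7H16OS

Atom tally by fragment:
  CH3SCH2 → C:2 H:5 S:1
  CH2 → C:1 H:2
  CH(OC2H5) → C:3 H:6 O:1
  CH3 → C:1 H:3
Element totals:
  C: 7
  H: 16
  O: 1
  S: 1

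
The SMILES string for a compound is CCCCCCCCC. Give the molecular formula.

Atom tally by fragment:
  CH3 → C:1 H:3
  CH2 → C:1 H:2
  CH2 → C:1 H:2
  CH2 → C:1 H:2
  CH2 → C:1 H:2
  CH2 → C:1 H:2
  CH2 → C:1 H:2
  CH2 → C:1 H:2
  CH3 → C:1 H:3
Element totals:
  C: 9
  H: 20

C9H20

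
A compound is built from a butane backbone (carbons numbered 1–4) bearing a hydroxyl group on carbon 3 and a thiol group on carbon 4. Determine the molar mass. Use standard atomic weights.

106.18 g/mol

Atom tally by fragment:
  CH3 → C:1 H:3
  CH2 → C:1 H:2
  CH(OH) → C:1 H:2 O:1
  CH2SH → C:1 H:3 S:1
Element totals:
  C: 4
  H: 10
  O: 1
  S: 1
Molecular formula: C4H10OS.
  M = 4(12.011) + 10(1.008) + 15.999 + 32.06
    = 48.044 + 10.080 + 15.999 + 32.060 = 106.183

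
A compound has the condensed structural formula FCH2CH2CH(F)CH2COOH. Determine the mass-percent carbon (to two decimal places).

43.48%

Atom tally by fragment:
  FCH2 → C:1 H:2 F:1
  CH2 → C:1 H:2
  CH(F) → C:1 H:1 F:1
  CH2COOH → C:2 H:3 O:2
Element totals:
  C: 5
  H: 8
  F: 2
  O: 2
Molecular formula: C5H8F2O2.
Molar mass = 138.113 g/mol.
Mass from C: 5 × 12.011 = 60.055 g/mol.
%C = 60.055 / 138.113 × 100 = 43.48%.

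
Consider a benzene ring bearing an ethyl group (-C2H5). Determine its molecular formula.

Atom tally by fragment:
  benzene ring core → C:6 H:6
  (− 1 ring H displaced by substituents)
  + C2H5 → C:2 H:5
Element totals:
  C: 8
  H: 10

C8H10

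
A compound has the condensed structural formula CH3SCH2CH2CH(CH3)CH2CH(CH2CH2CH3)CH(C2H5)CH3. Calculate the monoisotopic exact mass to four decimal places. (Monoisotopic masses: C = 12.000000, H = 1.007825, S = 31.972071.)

230.2068

Atom tally by fragment:
  CH3SCH2 → C:2 H:5 S:1
  CH2 → C:1 H:2
  CH(CH3) → C:2 H:4
  CH2 → C:1 H:2
  CH(CH2CH2CH3) → C:4 H:8
  CH(C2H5) → C:3 H:6
  CH3 → C:1 H:3
Element totals:
  C: 14
  H: 30
  S: 1
Molecular formula: C14H30S.
  M = 14(12.0) + 30(1.007825) + 31.972071
    = 168.000000 + 30.234750 + 31.972071 = 230.206821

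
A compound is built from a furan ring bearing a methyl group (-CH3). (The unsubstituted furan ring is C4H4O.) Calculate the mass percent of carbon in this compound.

73.15%

Atom tally by fragment:
  furan ring core → C:4 H:4 O:1
  (− 1 ring H displaced by substituents)
  + CH3 → C:1 H:3
Element totals:
  C: 5
  H: 6
  O: 1
Molecular formula: C5H6O.
Molar mass = 82.102 g/mol.
Mass from C: 5 × 12.011 = 60.055 g/mol.
%C = 60.055 / 82.102 × 100 = 73.15%.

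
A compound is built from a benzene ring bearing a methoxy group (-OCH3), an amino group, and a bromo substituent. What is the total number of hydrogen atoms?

8

Atom tally by fragment:
  benzene ring core → C:6 H:6
  (− 3 ring H displaced by substituents)
  + OCH3 → C:1 H:3 O:1
  + NH2 → N:1 H:2
  + Br → Br:1
Element totals:
  C: 7
  H: 8
  Br: 1
  N: 1
  O: 1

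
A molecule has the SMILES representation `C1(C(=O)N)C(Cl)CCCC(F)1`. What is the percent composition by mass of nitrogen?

7.80%

Atom tally by fragment:
  cyclohexane ring core → C:6 H:12
  (− 3 ring H displaced by substituents)
  + CONH2 → C:1 H:2 O:1 N:1
  + Cl → Cl:1
  + F → F:1
Element totals:
  C: 7
  H: 11
  Cl: 1
  F: 1
  N: 1
  O: 1
Molecular formula: C7H11ClFNO.
Molar mass = 179.619 g/mol.
Mass from N: 1 × 14.007 = 14.007 g/mol.
%N = 14.007 / 179.619 × 100 = 7.80%.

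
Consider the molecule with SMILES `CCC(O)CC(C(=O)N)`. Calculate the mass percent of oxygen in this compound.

Atom tally by fragment:
  CH3 → C:1 H:3
  CH2 → C:1 H:2
  CH(OH) → C:1 H:2 O:1
  CH2 → C:1 H:2
  CH2CONH2 → C:2 H:4 O:1 N:1
Element totals:
  C: 6
  H: 13
  N: 1
  O: 2
Molecular formula: C6H13NO2.
Molar mass = 131.175 g/mol.
Mass from O: 2 × 15.999 = 31.998 g/mol.
%O = 31.998 / 131.175 × 100 = 24.39%.

24.39%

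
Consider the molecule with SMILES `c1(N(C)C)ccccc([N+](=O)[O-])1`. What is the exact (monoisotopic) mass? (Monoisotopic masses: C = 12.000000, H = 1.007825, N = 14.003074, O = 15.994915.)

166.0742

Atom tally by fragment:
  benzene ring core → C:6 H:6
  (− 2 ring H displaced by substituents)
  + N(CH3)2 → N:1 C:2 H:6
  + NO2 → N:1 O:2
Element totals:
  C: 8
  H: 10
  N: 2
  O: 2
Molecular formula: C8H10N2O2.
  M = 8(12.0) + 10(1.007825) + 2(14.003074) + 2(15.994915)
    = 96.000000 + 10.078250 + 28.006148 + 31.989830 = 166.074228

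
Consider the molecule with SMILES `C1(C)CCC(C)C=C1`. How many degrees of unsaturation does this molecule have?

Atom tally by fragment:
  cyclohexene ring core → C:6 H:10
  (− 2 ring H displaced by substituents)
  + CH3 → C:1 H:3
  + CH3 → C:1 H:3
Element totals:
  C: 8
  H: 14
Molecular formula: C8H14.
DoU = (2C + 2 + N − H − X) / 2 = (2·8 + 2 + 0 − 14 − 0) / 2 = 2.

2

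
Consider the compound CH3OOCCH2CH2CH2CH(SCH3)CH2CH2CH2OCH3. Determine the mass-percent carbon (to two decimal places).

Atom tally by fragment:
  CH3OOCCH2 → C:3 H:5 O:2
  CH2 → C:1 H:2
  CH2 → C:1 H:2
  CH(SCH3) → C:2 H:4 S:1
  CH2 → C:1 H:2
  CH2 → C:1 H:2
  CH2OCH3 → C:2 H:5 O:1
Element totals:
  C: 11
  H: 22
  O: 3
  S: 1
Molecular formula: C11H22O3S.
Molar mass = 234.354 g/mol.
Mass from C: 11 × 12.011 = 132.121 g/mol.
%C = 132.121 / 234.354 × 100 = 56.38%.

56.38%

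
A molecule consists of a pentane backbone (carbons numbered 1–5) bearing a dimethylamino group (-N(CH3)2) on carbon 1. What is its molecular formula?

Atom tally by fragment:
  (CH3)2NCH2 → C:3 H:8 N:1
  CH2 → C:1 H:2
  CH2 → C:1 H:2
  CH2 → C:1 H:2
  CH3 → C:1 H:3
Element totals:
  C: 7
  H: 17
  N: 1

C7H17N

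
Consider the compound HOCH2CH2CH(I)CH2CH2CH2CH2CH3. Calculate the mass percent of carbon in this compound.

Element totals:
  C: 8
  H: 17
  I: 1
  O: 1
Molecular formula: C8H17IO.
Molar mass = 256.127 g/mol.
Mass from C: 8 × 12.011 = 96.088 g/mol.
%C = 96.088 / 256.127 × 100 = 37.52%.

37.52%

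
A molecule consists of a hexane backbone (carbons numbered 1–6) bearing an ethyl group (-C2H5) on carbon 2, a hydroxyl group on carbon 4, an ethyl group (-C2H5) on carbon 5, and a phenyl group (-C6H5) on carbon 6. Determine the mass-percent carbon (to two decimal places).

Atom tally by fragment:
  CH3 → C:1 H:3
  CH(C2H5) → C:3 H:6
  CH2 → C:1 H:2
  CH(OH) → C:1 H:2 O:1
  CH(C2H5) → C:3 H:6
  CH2C6H5 → C:7 H:7
Element totals:
  C: 16
  H: 26
  O: 1
Molecular formula: C16H26O.
Molar mass = 234.383 g/mol.
Mass from C: 16 × 12.011 = 192.176 g/mol.
%C = 192.176 / 234.383 × 100 = 81.99%.

81.99%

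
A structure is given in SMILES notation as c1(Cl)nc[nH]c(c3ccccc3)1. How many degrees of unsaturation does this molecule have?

Atom tally by fragment:
  imidazole ring core → C:3 H:4 N:2
  (− 2 ring H displaced by substituents)
  + Cl → Cl:1
  + C6H5 → C:6 H:5
Element totals:
  C: 9
  H: 7
  Cl: 1
  N: 2
Molecular formula: C9H7ClN2.
DoU = (2C + 2 + N − H − X) / 2 = (2·9 + 2 + 2 − 7 − 1) / 2 = 7.

7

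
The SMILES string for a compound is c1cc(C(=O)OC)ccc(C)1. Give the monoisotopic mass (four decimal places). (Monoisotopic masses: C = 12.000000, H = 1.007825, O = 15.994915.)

Atom tally by fragment:
  benzene ring core → C:6 H:6
  (− 2 ring H displaced by substituents)
  + COOCH3 → C:2 H:3 O:2
  + CH3 → C:1 H:3
Element totals:
  C: 9
  H: 10
  O: 2
Molecular formula: C9H10O2.
  M = 9(12.0) + 10(1.007825) + 2(15.994915)
    = 108.000000 + 10.078250 + 31.989830 = 150.068080

150.0681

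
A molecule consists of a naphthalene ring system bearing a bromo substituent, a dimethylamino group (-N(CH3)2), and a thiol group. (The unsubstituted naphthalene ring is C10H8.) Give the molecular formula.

Atom tally by fragment:
  naphthalene ring system core → C:10 H:8
  (− 3 ring H displaced by substituents)
  + Br → Br:1
  + N(CH3)2 → N:1 C:2 H:6
  + SH → S:1 H:1
Element totals:
  C: 12
  H: 12
  Br: 1
  N: 1
  S: 1

C12H12BrNS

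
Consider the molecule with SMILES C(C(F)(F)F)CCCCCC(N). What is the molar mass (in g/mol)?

183.22 g/mol

Atom tally by fragment:
  F3CCH2 → C:2 H:2 F:3
  CH2 → C:1 H:2
  CH2 → C:1 H:2
  CH2 → C:1 H:2
  CH2 → C:1 H:2
  CH2 → C:1 H:2
  CH2NH2 → C:1 H:4 N:1
Element totals:
  C: 8
  H: 16
  F: 3
  N: 1
Molecular formula: C8H16F3N.
  M = 8(12.011) + 16(1.008) + 3(18.998) + 14.007
    = 96.088 + 16.128 + 56.994 + 14.007 = 183.217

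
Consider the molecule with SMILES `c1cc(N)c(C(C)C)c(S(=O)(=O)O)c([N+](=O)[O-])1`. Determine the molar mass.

260.26 g/mol

Atom tally by fragment:
  benzene ring core → C:6 H:6
  (− 4 ring H displaced by substituents)
  + NH2 → N:1 H:2
  + CH(CH3)2 → C:3 H:7
  + SO3H → S:1 O:3 H:1
  + NO2 → N:1 O:2
Element totals:
  C: 9
  H: 12
  N: 2
  O: 5
  S: 1
Molecular formula: C9H12N2O5S.
  M = 9(12.011) + 12(1.008) + 2(14.007) + 5(15.999) + 32.06
    = 108.099 + 12.096 + 28.014 + 79.995 + 32.060 = 260.264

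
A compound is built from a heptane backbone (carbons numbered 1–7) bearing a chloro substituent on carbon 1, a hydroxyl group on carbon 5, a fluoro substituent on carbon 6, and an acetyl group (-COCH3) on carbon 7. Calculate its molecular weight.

210.67 g/mol

Atom tally by fragment:
  ClCH2 → C:1 H:2 Cl:1
  CH2 → C:1 H:2
  CH2 → C:1 H:2
  CH2 → C:1 H:2
  CH(OH) → C:1 H:2 O:1
  CH(F) → C:1 H:1 F:1
  CH2COCH3 → C:3 H:5 O:1
Element totals:
  C: 9
  H: 16
  Cl: 1
  F: 1
  O: 2
Molecular formula: C9H16ClFO2.
  M = 9(12.011) + 16(1.008) + 35.45 + 18.998 + 2(15.999)
    = 108.099 + 16.128 + 35.450 + 18.998 + 31.998 = 210.673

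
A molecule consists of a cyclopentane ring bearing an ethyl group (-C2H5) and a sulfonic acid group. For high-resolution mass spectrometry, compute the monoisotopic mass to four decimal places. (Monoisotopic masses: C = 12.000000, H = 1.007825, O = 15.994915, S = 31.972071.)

178.0664

Atom tally by fragment:
  cyclopentane ring core → C:5 H:10
  (− 2 ring H displaced by substituents)
  + C2H5 → C:2 H:5
  + SO3H → S:1 O:3 H:1
Element totals:
  C: 7
  H: 14
  O: 3
  S: 1
Molecular formula: C7H14O3S.
  M = 7(12.0) + 14(1.007825) + 3(15.994915) + 31.972071
    = 84.000000 + 14.109550 + 47.984745 + 31.972071 = 178.066366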